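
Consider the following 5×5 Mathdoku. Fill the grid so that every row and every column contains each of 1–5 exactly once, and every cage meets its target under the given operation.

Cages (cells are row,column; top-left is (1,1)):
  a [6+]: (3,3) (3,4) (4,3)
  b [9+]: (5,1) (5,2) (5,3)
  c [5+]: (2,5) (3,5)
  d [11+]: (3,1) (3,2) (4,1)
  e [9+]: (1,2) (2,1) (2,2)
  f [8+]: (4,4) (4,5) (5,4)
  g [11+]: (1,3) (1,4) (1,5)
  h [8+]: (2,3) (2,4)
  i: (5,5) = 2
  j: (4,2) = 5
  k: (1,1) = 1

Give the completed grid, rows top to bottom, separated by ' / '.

Cage k is a single given cell, which forces (1,1) = 1.
Cage j is given; hence (4,2) = 5.
I is a freebie, so (5,5) = 2.
The only place for 3 in row 1 is (1,2).
3 is placed in column 2; hence (5,2) = 1.
In row 2, 1 can only go at (2,5), so (2,5) = 1.
Column 5 now contains 1, leaving (3,5) = 4.
Column 5 now contains 4, so (4,5) = 3.
Column 5 now contains 4, leaving (1,5) = 5.
The 3 cells of cage d must have sum 11, which forces (3,1) = 5.
Row 3 already has 4, which forces (3,2) = 2.
Cage d needs sum 11, so (4,1) = 4.
Column 1 already has 5, which forces (5,1) = 3.
Row 5 now contains 3, so (5,3) = 5.
Row 5 now contains 3; hence (5,4) = 4.
Cage g has sum 11, which forces (1,3) = 4.
4 is placed in column 4; hence (1,4) = 2.
4 is placed in column 1, which forces (2,1) = 2.
2 is placed in column 2, leaving (2,2) = 4.
5 is placed in column 3; hence (2,3) = 3.
Cage h's pair has sum 8, which forces (2,4) = 5.
3 is placed in column 3, so (3,3) = 1.
Row 3 already has 1; hence (3,4) = 3.
Cage a has sum 6, leaving (4,3) = 2.
Cage f has sum 8, which forces (4,4) = 1.

1 3 4 2 5 / 2 4 3 5 1 / 5 2 1 3 4 / 4 5 2 1 3 / 3 1 5 4 2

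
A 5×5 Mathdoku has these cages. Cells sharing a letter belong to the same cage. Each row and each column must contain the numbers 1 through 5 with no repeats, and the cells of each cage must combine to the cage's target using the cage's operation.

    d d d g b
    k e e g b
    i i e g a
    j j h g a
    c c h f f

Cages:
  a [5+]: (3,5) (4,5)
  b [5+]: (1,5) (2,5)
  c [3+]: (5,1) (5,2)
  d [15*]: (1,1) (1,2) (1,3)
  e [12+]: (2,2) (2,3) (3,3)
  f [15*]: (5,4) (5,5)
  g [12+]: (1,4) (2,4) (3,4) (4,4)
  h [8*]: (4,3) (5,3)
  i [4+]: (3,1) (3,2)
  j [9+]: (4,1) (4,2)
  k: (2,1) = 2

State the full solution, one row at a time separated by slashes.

Cage k is given, which forces (2,1) = 2.
Column 1 already has 2; hence (5,1) = 1.
Row 5 now contains 1, which forces (5,2) = 2.
Row 5 now contains 2, so (5,3) = 4.
Cage e has sum 12, so (2,2) = 4.
1 is placed in column 1; hence (3,1) = 3.
The two cells of cage i must have sum 4; hence (3,2) = 1.
3 is placed in row 3; hence (3,3) = 5.
4 is placed in column 2, leaving (4,2) = 5.
4 is placed in column 3, which forces (4,3) = 2.
Column 1 already has 3; hence (1,1) = 5.
5 is placed in column 2, which forces (1,2) = 3.
Cage d needs product 15, so (1,3) = 1.
Column 3 already has 5, leaving (2,3) = 3.
3 is placed in row 2; hence (2,5) = 1.
Row 4 already has 5; hence (4,1) = 4.
4 is placed in row 4, leaving (4,4) = 1.
1 is placed in column 5, so (4,5) = 3.
Column 5 already has 3, so (5,5) = 5.
Cage b needs two cells with sum 5, which forces (1,5) = 4.
Row 2 already has 1, leaving (2,4) = 5.
Cage a needs two cells with sum 5; hence (3,5) = 2.
5 is placed in row 5, leaving (5,4) = 3.
Row 1 now contains 4, leaving (1,4) = 2.
Row 3 now contains 2, leaving (3,4) = 4.

5 3 1 2 4 / 2 4 3 5 1 / 3 1 5 4 2 / 4 5 2 1 3 / 1 2 4 3 5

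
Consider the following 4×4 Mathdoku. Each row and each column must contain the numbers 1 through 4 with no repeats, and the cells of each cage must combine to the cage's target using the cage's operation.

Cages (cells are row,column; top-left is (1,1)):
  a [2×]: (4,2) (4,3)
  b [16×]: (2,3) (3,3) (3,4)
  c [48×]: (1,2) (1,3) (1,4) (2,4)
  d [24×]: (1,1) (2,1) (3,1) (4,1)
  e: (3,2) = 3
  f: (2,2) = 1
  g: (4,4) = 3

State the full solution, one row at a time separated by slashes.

2 4 3 1 / 3 1 2 4 / 1 3 4 2 / 4 2 1 3

Cage f is given; hence (2,2) = 1.
Cage e is given, which forces (3,2) = 3.
Column 2 now contains 1, leaving (4,2) = 2.
Row 4 already has 2; hence (4,3) = 1.
Cage g is given; hence (4,4) = 3.
Column 2 now contains 2, leaving (1,2) = 4.
The 4 cells of cage c must have product 48; hence (1,3) = 3.
Cage c needs product 48, which forces (1,4) = 1.
Cage b needs product 16, so (2,3) = 2.
Cage c has product 48, which forces (2,4) = 4.
1 is placed in column 3, so (3,3) = 4.
The 3 cells of cage b must have product 16, so (3,4) = 2.
Row 4 now contains 3, which forces (4,1) = 4.
Row 1 already has 1, so (1,1) = 2.
Row 2 now contains 2, leaving (2,1) = 3.
Row 3 already has 2; hence (3,1) = 1.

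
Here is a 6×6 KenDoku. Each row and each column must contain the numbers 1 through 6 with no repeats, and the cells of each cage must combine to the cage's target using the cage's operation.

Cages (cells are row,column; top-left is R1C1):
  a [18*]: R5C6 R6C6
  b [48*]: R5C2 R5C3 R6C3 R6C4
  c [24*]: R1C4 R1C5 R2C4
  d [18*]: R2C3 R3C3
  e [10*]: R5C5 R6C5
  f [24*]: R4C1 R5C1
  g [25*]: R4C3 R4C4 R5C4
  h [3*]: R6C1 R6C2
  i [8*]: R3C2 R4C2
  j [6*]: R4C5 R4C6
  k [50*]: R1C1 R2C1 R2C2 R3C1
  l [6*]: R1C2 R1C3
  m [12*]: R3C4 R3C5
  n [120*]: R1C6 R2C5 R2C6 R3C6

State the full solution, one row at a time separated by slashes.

5 3 2 6 1 4 / 2 5 3 4 6 1 / 1 2 6 3 4 5 / 6 4 5 1 3 2 / 4 6 1 5 2 3 / 3 1 4 2 5 6

Cage k has product 50, which forces R2C2 = 5.
Cage g has product 25, so R4C3 = 5.
Cage g needs product 25, so R4C4 = 1.
Cage g needs product 25, which forces R5C4 = 5.
5 is placed in row 5; hence R5C5 = 2.
Column 5 already has 2, which forces R6C5 = 5.
Cage j needs two cells with product 6, so R4C5 = 3.
The two cells of cage j must have product 6; hence R4C6 = 2.
Cage i's pair has product 8; hence R3C2 = 2.
2 is placed in row 3, which forces R3C4 = 3.
Row 4 already has 2, so R4C2 = 4.
Cage c has product 24, which forces R1C5 = 1.
Cage d's pair has product 18, leaving R2C3 = 3.
Row 3 now contains 3, leaving R3C3 = 6.
Cage m's pair has product 12, which forces R3C5 = 4.
Row 4 now contains 4, leaving R4C1 = 6.
Cage f needs two cells with product 24, leaving R5C1 = 4.
4 is placed in row 5, which forces R5C3 = 1.
The two cells of cage l must have product 6, leaving R1C2 = 3.
6 is placed in column 3; hence R1C3 = 2.
4 is placed in column 5; hence R2C5 = 6.
Cage b has product 48; hence R5C2 = 6.
Row 5 already has 6, which forces R5C6 = 3.
Column 2 now contains 3, which forces R6C2 = 1.
Column 3 already has 2, which forces R6C3 = 4.
Row 6 already has 4, which forces R6C4 = 2.
Column 6 now contains 3; hence R6C6 = 6.
2 is placed in row 1, so R1C1 = 5.
Cage c has product 24, which forces R1C4 = 6.
Row 1 now contains 5, so R1C6 = 4.
Cage k needs product 50; hence R2C1 = 2.
Row 2 already has 6, so R2C4 = 4.
Column 6 already has 4, which forces R2C6 = 1.
Cage k has product 50, leaving R3C1 = 1.
Column 6 now contains 1, which forces R3C6 = 5.
Row 6 now contains 1; hence R6C1 = 3.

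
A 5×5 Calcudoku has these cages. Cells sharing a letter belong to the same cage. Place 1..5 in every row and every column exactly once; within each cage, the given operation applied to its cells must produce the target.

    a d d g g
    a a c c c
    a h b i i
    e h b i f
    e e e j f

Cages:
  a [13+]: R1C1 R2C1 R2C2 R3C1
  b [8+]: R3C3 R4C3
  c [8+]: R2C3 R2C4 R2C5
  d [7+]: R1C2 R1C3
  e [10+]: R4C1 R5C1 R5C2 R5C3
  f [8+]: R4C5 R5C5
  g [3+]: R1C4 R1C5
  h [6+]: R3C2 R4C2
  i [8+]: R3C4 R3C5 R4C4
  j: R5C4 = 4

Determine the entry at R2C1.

2

Cage j is given, which forces R5C4 = 4.
Row 1 needs a 5, and only R1C1 is open for it.
Cage d needs two cells with sum 7; hence R1C2 = 3.
{3, 5} are confined to R3C3 and R4C3 in column 3; hence R1C3 = 4.
Row 2 needs a 4, and only R2C5 is open for it.
Cage c has sum 8; hence R2C3 = 1.
Cage c needs sum 8, so R2C4 = 3.
The 3 cells of cage i must have sum 8, which forces R3C4 = 5.
1 is placed in column 3, which forces R5C3 = 2.
3 is placed in row 2; hence R2C1 = 2.
1 is placed in row 2, which forces R2C2 = 5.
Cage a needs sum 13, which forces R3C1 = 1.
Row 3 now contains 5, which forces R3C3 = 3.
Row 3 now contains 1, leaving R3C5 = 2.
Column 1 already has 2, which forces R4C1 = 4.
Row 4 now contains 4, so R4C2 = 2.
Cage b needs two cells with sum 8; hence R4C3 = 5.
Row 4 now contains 2; hence R4C4 = 1.
Row 4 now contains 5; hence R4C5 = 3.
1 is placed in column 1, which forces R5C1 = 3.
Column 2 now contains 5; hence R5C2 = 1.
Column 5 now contains 3, which forces R5C5 = 5.
1 is placed in column 4, leaving R1C4 = 2.
Column 5 already has 2, which forces R1C5 = 1.
2 is placed in row 3, so R3C2 = 4.
Completed grid: 5 3 4 2 1 / 2 5 1 3 4 / 1 4 3 5 2 / 4 2 5 1 3 / 3 1 2 4 5.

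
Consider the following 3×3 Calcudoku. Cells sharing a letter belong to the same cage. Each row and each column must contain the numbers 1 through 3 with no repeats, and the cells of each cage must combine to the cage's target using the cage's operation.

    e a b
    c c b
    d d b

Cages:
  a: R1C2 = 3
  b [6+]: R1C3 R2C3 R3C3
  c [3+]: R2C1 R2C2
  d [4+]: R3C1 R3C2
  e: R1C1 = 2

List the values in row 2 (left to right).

E is a freebie, so R1C1 = 2.
Cage a is a single given cell, leaving R1C2 = 3.
Row 1 already has 3, leaving R1C3 = 1.
Column 1 already has 2, leaving R2C1 = 1.
1 is placed in row 2; hence R2C2 = 2.
Row 2 now contains 2; hence R2C3 = 3.
Column 1 already has 1; hence R3C1 = 3.
3 is placed in column 2, so R3C2 = 1.
3 is placed in column 3, so R3C3 = 2.
Completed grid: 2 3 1 / 1 2 3 / 3 1 2.

1 2 3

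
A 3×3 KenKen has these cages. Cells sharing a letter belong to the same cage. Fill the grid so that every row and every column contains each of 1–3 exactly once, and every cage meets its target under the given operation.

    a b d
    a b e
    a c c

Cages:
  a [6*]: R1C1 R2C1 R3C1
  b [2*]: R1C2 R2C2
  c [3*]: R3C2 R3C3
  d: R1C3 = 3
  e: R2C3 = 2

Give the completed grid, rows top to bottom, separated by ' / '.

1 2 3 / 3 1 2 / 2 3 1

Cage d is given, which forces R1C3 = 3.
Cage e is given; hence R2C3 = 2.
Column 3 now contains 3; hence R3C3 = 1.
Cage b's pair has product 2; hence R1C2 = 2.
Row 2 already has 2, which forces R2C2 = 1.
1 is placed in row 3, which forces R3C2 = 3.
Row 1 now contains 2; hence R1C1 = 1.
1 is placed in row 2, leaving R2C1 = 3.
3 is placed in row 3, so R3C1 = 2.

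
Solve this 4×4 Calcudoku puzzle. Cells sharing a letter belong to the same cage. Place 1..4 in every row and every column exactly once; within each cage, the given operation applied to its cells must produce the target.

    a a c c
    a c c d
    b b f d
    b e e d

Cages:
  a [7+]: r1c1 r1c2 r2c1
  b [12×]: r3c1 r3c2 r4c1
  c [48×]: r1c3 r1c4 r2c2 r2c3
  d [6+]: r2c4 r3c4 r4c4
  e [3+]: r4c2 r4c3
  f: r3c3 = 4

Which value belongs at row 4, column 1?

4

Cage f is given, which forces r3c3 = 4.
The only place for 3 in row 4 is r4c4.
In row 4, 4 can only go at r4c1, so r4c1 = 4.
The only place for 4 in row 2 is r2c2.
In row 1, 4 can only go at r1c4, so r1c4 = 4.
In row 1, 2 can only go at r1c2, so r1c2 = 2.
Cage a needs sum 7, which forces r1c1 = 3.
Row 1 already has 3; hence r1c3 = 1.
The 3 cells of cage a must have sum 7, so r2c1 = 2.
1 is placed in column 3, leaving r2c3 = 3.
Row 2 already has 2, so r2c4 = 1.
Column 1 now contains 3, which forces r3c1 = 1.
1 is placed in row 3, so r3c2 = 3.
1 is placed in column 4, so r3c4 = 2.
Column 2 now contains 2; hence r4c2 = 1.
The two cells of cage e must have sum 3, so r4c3 = 2.
Completed grid: 3 2 1 4 / 2 4 3 1 / 1 3 4 2 / 4 1 2 3.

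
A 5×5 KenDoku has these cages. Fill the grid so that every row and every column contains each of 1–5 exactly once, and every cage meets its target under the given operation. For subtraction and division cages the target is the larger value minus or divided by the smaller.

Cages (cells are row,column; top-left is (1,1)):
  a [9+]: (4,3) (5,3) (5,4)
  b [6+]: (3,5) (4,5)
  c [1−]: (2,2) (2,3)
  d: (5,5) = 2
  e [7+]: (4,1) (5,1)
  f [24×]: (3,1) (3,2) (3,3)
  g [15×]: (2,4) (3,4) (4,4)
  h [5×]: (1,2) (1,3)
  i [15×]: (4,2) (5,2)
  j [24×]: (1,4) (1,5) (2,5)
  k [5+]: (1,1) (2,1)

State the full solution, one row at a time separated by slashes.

4 1 5 2 3 / 1 2 3 5 4 / 3 4 2 1 5 / 2 5 4 3 1 / 5 3 1 4 2

D is a freebie, so (5,5) = 2.
Cage j needs product 24, so (1,4) = 2.
The only place for 5 in column 1 is (5,1).
Cage e's pair has sum 7; hence (4,1) = 2.
The two cells of cage i must have product 15, which forces (4,2) = 5.
Row 4 already has 5, leaving (4,3) = 4.
Row 4 already has 5, leaving (4,5) = 1.
5 is placed in row 5, so (5,2) = 3.
3 is placed in row 5, so (5,3) = 1.
1 is placed in row 5, which forces (5,4) = 4.
Column 2 already has 5, which forces (1,2) = 1.
Column 3 now contains 1, so (1,3) = 5.
1 is placed in column 5, which forces (3,5) = 5.
Row 4 now contains 1, so (4,4) = 3.
Row 1 now contains 1; hence (1,1) = 4.
Row 1 already has 4; hence (1,5) = 3.
Cage k needs two cells with sum 5; hence (2,1) = 1.
Cage c's pair has difference 1, so (2,3) = 3.
Cage g has product 15, so (2,4) = 5.
Column 5 already has 3, leaving (2,5) = 4.
4 is placed in column 1, which forces (3,1) = 3.
Column 3 already has 3, leaving (3,3) = 2.
Row 3 already has 5, leaving (3,4) = 1.
4 is placed in row 2; hence (2,2) = 2.
2 is placed in row 3, so (3,2) = 4.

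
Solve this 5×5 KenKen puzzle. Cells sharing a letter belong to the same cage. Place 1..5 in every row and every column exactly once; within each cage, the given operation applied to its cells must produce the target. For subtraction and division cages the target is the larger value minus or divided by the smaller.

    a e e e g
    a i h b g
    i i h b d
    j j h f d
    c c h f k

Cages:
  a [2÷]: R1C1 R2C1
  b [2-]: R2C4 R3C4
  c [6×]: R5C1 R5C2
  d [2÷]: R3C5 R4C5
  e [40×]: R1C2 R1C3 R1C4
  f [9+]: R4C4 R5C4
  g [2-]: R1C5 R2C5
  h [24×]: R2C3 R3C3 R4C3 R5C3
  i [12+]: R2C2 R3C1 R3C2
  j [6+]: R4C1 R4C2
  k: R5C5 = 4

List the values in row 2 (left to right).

2 3 4 1 5

Cage k is given, so R5C5 = 4.
Cage f's pair has sum 9, so R4C4 = 4.
Row 5 now contains 4; hence R5C4 = 5.
5 is placed in column 4; hence R1C4 = 2.
Cage a's pair has quotient 2; hence R2C1 = 2.
Column 1 now contains 2, so R5C1 = 3.
3 is placed in row 5, which forces R5C2 = 2.
Row 5 already has 2, which forces R5C3 = 1.
In row 1, 3 can only go at R1C5, so R1C5 = 3.
In row 1, 1 can only go at R1C1, so R1C1 = 1.
1 is placed in column 1, leaving R4C1 = 5.
Cage j needs two cells with sum 6, which forces R4C2 = 1.
1 is placed in row 4, leaving R4C5 = 2.
The 4 cells of cage h must have product 24, which forces R2C3 = 4.
Column 1 now contains 5, which forces R3C1 = 4.
The 4 cells of cage h must have product 24; hence R3C3 = 2.
2 is placed in column 5, so R3C5 = 1.
2 is placed in row 4, leaving R4C3 = 3.
Cage e has product 40, leaving R1C2 = 4.
Column 3 now contains 4, which forces R1C3 = 5.
Cage b needs two cells with difference 2, leaving R2C4 = 1.
Column 5 now contains 1, so R2C5 = 5.
1 is placed in row 3, which forces R3C4 = 3.
Row 2 now contains 5, so R2C2 = 3.
3 is placed in row 3; hence R3C2 = 5.
Filled in: 1 4 5 2 3 / 2 3 4 1 5 / 4 5 2 3 1 / 5 1 3 4 2 / 3 2 1 5 4.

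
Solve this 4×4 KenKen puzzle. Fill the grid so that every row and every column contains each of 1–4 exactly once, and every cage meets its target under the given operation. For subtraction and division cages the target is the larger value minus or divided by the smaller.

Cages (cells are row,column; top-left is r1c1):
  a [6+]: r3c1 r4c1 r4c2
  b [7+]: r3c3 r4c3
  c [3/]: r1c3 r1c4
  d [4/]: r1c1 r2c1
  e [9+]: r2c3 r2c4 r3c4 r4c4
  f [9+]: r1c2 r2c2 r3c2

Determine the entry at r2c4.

Row 1 needs a 2, and only r1c2 is open for it.
The only place for 4 in row 1 is r1c1.
Column 1 already has 4, so r2c1 = 1.
The 3 cells of cage a must have sum 6, leaving r4c2 = 1.
Cage e has sum 9, which forces r3c4 = 1.
The two cells of cage c must have quotient 3, so r1c3 = 1.
Column 4 already has 1, so r1c4 = 3.
3 is placed in column 4; hence r4c4 = 2.
Cage e has sum 9; hence r2c3 = 2.
Column 4 now contains 2, so r2c4 = 4.
Cage a has sum 6, so r3c1 = 2.
Row 4 already has 2; hence r4c1 = 3.
Row 4 now contains 3, so r4c3 = 4.
Row 2 already has 4, which forces r2c2 = 3.
Cage f has sum 9; hence r3c2 = 4.
Column 3 now contains 4; hence r3c3 = 3.
Filled in: 4 2 1 3 / 1 3 2 4 / 2 4 3 1 / 3 1 4 2.

4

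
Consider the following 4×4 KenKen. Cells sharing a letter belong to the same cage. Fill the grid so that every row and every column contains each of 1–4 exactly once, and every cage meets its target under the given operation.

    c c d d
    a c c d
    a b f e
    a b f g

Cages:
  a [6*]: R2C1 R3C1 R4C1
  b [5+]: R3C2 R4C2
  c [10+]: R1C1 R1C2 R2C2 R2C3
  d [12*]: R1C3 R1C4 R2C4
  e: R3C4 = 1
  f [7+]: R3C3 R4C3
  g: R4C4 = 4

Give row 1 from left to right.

4 1 2 3

Cage e is a single given cell; hence R3C4 = 1.
G is a freebie, leaving R4C4 = 4.
Cage d needs product 12, which forces R1C3 = 2.
Column 4 already has 4; hence R1C4 = 3.
Cage d has product 12; hence R2C4 = 2.
Cage f needs two cells with sum 7, so R3C3 = 4.
4 is placed in row 4, so R4C3 = 3.
Cage c has sum 10, which forces R1C1 = 4.
Cage c needs sum 10, so R1C2 = 1.
Cage c needs sum 10; hence R2C2 = 4.
Column 3 already has 3, which forces R2C3 = 1.
Cage b needs two cells with sum 5; hence R3C2 = 3.
The two cells of cage b must have sum 5, so R4C2 = 2.
Row 2 already has 1, leaving R2C1 = 3.
3 is placed in row 3, leaving R3C1 = 2.
Row 4 already has 2, leaving R4C1 = 1.
The full grid is 4 1 2 3 / 3 4 1 2 / 2 3 4 1 / 1 2 3 4.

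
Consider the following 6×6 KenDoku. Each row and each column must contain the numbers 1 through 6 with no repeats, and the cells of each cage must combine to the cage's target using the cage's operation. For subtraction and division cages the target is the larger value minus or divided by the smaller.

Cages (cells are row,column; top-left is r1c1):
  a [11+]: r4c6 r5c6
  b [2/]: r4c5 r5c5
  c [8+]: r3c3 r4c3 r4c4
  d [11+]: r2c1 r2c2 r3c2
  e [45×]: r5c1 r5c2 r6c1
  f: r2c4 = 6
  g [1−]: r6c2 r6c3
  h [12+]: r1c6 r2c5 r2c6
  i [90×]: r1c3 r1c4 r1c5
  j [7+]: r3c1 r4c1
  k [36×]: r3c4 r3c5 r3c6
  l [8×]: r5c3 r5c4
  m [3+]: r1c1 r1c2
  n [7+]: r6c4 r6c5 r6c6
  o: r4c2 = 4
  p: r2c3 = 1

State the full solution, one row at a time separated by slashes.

P is a freebie; hence r2c3 = 1.
Cage f is a single given cell, leaving r2c4 = 6.
Cage o is a single given cell, so r4c2 = 4.
The 3 cells of cage e must have product 45, leaving r5c1 = 5.
Cage e needs product 45, so r5c2 = 3.
Row 5 already has 5, which forces r5c6 = 6.
Cage e needs product 45, which forces r6c1 = 3.
The 3 cells of cage d must have sum 11, which forces r2c1 = 4.
Cage k needs product 36, which forces r3c5 = 6.
6 is placed in column 6, leaving r4c6 = 5.
Cage i needs product 90, leaving r1c3 = 6.
The 3 cells of cage h must have sum 12; hence r1c6 = 4.
Cage h has sum 12, leaving r2c5 = 5.
Cage h needs sum 12, which forces r2c6 = 3.
Row 3 already has 6, leaving r3c1 = 1.
3 is placed in column 6, so r3c6 = 2.
Cage j's pair has sum 7, which forces r4c1 = 6.
Column 6 now contains 2, which forces r6c6 = 1.
Column 1 now contains 1, so r1c1 = 2.
The two cells of cage m must have sum 3, which forces r1c2 = 1.
Cage i has product 90, leaving r1c4 = 5.
Column 5 already has 5, which forces r1c5 = 3.
Row 2 already has 5, leaving r2c2 = 2.
2 is placed in row 3; hence r3c2 = 5.
2 is placed in row 3, which forces r3c4 = 3.
Column 4 now contains 3, leaving r4c4 = 1.
Row 4 already has 1, so r4c5 = 2.
Column 2 already has 5, which forces r6c2 = 6.
Column 5 already has 2, so r6c5 = 4.
Row 3 now contains 3, leaving r3c3 = 4.
2 is placed in row 4; hence r4c3 = 3.
4 is placed in column 3, which forces r5c3 = 2.
2 is placed in row 5, leaving r5c4 = 4.
4 is placed in column 5, which forces r5c5 = 1.
Row 6 now contains 4; hence r6c3 = 5.
Row 6 now contains 4, so r6c4 = 2.

2 1 6 5 3 4 / 4 2 1 6 5 3 / 1 5 4 3 6 2 / 6 4 3 1 2 5 / 5 3 2 4 1 6 / 3 6 5 2 4 1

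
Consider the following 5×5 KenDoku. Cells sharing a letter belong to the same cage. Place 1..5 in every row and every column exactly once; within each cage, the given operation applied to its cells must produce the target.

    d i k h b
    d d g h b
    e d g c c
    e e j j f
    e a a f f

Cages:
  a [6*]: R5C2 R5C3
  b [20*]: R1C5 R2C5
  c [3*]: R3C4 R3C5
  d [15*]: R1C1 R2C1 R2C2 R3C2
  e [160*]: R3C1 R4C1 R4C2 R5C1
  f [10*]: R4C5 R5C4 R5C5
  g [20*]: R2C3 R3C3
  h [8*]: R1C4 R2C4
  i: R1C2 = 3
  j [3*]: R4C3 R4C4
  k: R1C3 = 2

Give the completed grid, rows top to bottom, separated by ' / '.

Cage i is given; hence R1C2 = 3.
K is a freebie, so R1C3 = 2.
Row 1 now contains 2; hence R1C4 = 4.
4 is placed in row 1; hence R1C5 = 5.
Column 4 now contains 4; hence R2C4 = 2.
Column 5 now contains 5, leaving R2C5 = 4.
Cage e needs product 160; hence R4C2 = 4.
Column 2 already has 3; hence R5C2 = 2.
2 is placed in column 3, leaving R5C3 = 3.
Row 5 now contains 2, which forces R5C5 = 1.
Row 1 already has 5, leaving R1C1 = 1.
Cage d has product 15, which forces R2C1 = 3.
Row 2 already has 4, leaving R2C3 = 5.
Cage g's pair has product 20, so R3C3 = 4.
Cage c needs two cells with product 3, leaving R3C4 = 1.
1 is placed in column 5, which forces R3C5 = 3.
Column 3 already has 3, which forces R4C3 = 1.
The two cells of cage j must have product 3, leaving R4C4 = 3.
1 is placed in column 5, leaving R4C5 = 2.
Row 5 already has 1, so R5C4 = 5.
5 is placed in row 2, leaving R2C2 = 1.
Cage e needs product 160; hence R3C1 = 2.
1 is placed in row 3, so R3C2 = 5.
2 is placed in row 4, leaving R4C1 = 5.
Row 5 now contains 5, so R5C1 = 4.

1 3 2 4 5 / 3 1 5 2 4 / 2 5 4 1 3 / 5 4 1 3 2 / 4 2 3 5 1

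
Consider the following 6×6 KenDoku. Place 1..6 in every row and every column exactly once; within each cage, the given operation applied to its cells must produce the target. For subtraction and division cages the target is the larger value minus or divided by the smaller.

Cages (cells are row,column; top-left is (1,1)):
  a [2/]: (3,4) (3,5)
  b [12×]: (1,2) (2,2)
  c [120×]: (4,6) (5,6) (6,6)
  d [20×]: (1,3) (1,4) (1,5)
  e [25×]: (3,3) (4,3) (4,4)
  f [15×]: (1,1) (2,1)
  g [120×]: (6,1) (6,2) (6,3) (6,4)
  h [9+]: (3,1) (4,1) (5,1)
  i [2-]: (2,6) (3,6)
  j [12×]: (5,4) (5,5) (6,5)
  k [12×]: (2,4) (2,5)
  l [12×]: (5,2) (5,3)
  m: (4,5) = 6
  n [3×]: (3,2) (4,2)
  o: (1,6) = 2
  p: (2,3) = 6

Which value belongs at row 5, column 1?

Cage o is given, so (1,6) = 2.
Cage p is a single given cell, leaving (2,3) = 6.
Cage e has product 25, so (3,3) = 5.
Cage e needs product 25; hence (4,3) = 1.
The 3 cells of cage e must have product 25, so (4,4) = 5.
Cage m is given, so (4,5) = 6.
Row 4 already has 6, so (4,6) = 4.
Column 3 already has 1, so (1,3) = 4.
The 3 cells of cage d must have product 20, leaving (1,4) = 1.
The 3 cells of cage d must have product 20, which forces (1,5) = 5.
Cage n's pair has product 3, which forces (3,2) = 1.
Row 3 now contains 1, so (3,6) = 3.
Row 4 already has 1, so (4,2) = 3.
Row 1 now contains 5; hence (1,1) = 3.
Column 2 already has 3, so (1,2) = 6.
The two cells of cage f must have product 15, leaving (2,1) = 5.
Cage b's pair has product 12, which forces (2,2) = 2.
Row 2 now contains 5, leaving (2,6) = 1.
3 is placed in row 4, so (4,1) = 2.
Column 1 already has 3; hence (5,1) = 1.
6 is placed in column 2, which forces (5,2) = 4.
Column 1 now contains 2, which forces (6,1) = 4.
Column 2 now contains 4, so (6,2) = 5.
Row 6 already has 5, so (6,6) = 6.
Column 1 now contains 4; hence (3,1) = 6.
The two cells of cage l must have product 12, leaving (5,3) = 3.
3 is placed in row 5, so (5,5) = 2.
Column 6 now contains 6, which forces (5,6) = 5.
Column 3 now contains 3; hence (6,3) = 2.
2 is placed in row 6, leaving (6,4) = 3.
Column 5 already has 2, which forces (6,5) = 1.
Column 4 now contains 3, leaving (2,4) = 4.
Cage k needs two cells with product 12, so (2,5) = 3.
Cage a needs two cells with quotient 2, so (3,4) = 2.
Column 5 already has 2, leaving (3,5) = 4.
Row 5 already has 2; hence (5,4) = 6.
The full grid is 3 6 4 1 5 2 / 5 2 6 4 3 1 / 6 1 5 2 4 3 / 2 3 1 5 6 4 / 1 4 3 6 2 5 / 4 5 2 3 1 6.

1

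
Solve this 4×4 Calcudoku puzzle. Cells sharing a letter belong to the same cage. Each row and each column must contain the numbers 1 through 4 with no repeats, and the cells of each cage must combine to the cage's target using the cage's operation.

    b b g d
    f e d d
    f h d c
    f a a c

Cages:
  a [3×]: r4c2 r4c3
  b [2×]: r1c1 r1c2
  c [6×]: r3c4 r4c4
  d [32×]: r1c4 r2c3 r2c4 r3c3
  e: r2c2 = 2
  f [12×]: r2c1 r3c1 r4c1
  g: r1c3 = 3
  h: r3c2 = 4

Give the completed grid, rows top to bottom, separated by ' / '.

2 1 3 4 / 3 2 4 1 / 1 4 2 3 / 4 3 1 2

Cage g is a single given cell, leaving r1c3 = 3.
Cage e is a single given cell, leaving r2c2 = 2.
Cage h is a single given cell, leaving r3c2 = 4.
Column 3 already has 3, so r4c3 = 1.
Cage b's pair has product 2, leaving r1c1 = 2.
2 is placed in column 2, which forces r1c2 = 1.
Cage d needs product 32; hence r1c4 = 4.
Column 3 already has 1; hence r2c3 = 4.
The 4 cells of cage d must have product 32, leaving r2c4 = 1.
Column 3 already has 1, leaving r3c3 = 2.
Row 3 now contains 2, leaving r3c4 = 3.
Row 4 now contains 1, leaving r4c2 = 3.
3 is placed in column 4; hence r4c4 = 2.
1 is placed in row 2; hence r2c1 = 3.
3 is placed in row 3, which forces r3c1 = 1.
3 is placed in row 4, leaving r4c1 = 4.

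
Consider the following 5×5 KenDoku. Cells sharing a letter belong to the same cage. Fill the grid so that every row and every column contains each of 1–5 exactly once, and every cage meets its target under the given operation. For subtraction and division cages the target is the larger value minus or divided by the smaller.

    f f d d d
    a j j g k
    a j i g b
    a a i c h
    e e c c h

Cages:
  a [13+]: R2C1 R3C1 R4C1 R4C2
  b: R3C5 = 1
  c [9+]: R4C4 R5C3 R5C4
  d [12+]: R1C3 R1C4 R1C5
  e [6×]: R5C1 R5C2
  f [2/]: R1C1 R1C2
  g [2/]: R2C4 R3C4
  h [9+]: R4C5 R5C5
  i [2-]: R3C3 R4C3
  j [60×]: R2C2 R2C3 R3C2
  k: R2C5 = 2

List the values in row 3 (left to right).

3 5 4 2 1

Cage k is given, leaving R2C5 = 2.
B is a freebie, so R3C5 = 1.
Cage g needs two cells with quotient 2, which forces R3C4 = 2.
In column 5, 3 can only go at R1C5, so R1C5 = 3.
Column 3 needs a 2, and only R4C3 is open for it.
Cage i needs two cells with difference 2, so R3C3 = 4.
4 is placed in column 3; hence R1C3 = 5.
The 3 cells of cage d must have sum 12; hence R1C4 = 4.
The 3 cells of cage j must have product 60, which forces R2C2 = 4.
Column 3 now contains 5, leaving R2C3 = 3.
4 is placed in column 4, leaving R2C4 = 1.
Cage c has sum 9, leaving R4C4 = 3.
Column 3 now contains 5, so R5C3 = 1.
Column 4 now contains 1, so R5C4 = 5.
5 is placed in row 5, leaving R5C5 = 4.
Row 2 now contains 1; hence R2C1 = 5.
The 4 cells of cage a must have sum 13, which forces R3C1 = 3.
Cage j needs product 60; hence R3C2 = 5.
Cage a needs sum 13; hence R4C1 = 4.
The 4 cells of cage a must have sum 13, which forces R4C2 = 1.
4 is placed in column 5, which forces R4C5 = 5.
Column 1 already has 3, leaving R5C1 = 2.
Row 5 now contains 2; hence R5C2 = 3.
2 is placed in column 1, which forces R1C1 = 1.
Column 2 already has 1, leaving R1C2 = 2.
The full grid is 1 2 5 4 3 / 5 4 3 1 2 / 3 5 4 2 1 / 4 1 2 3 5 / 2 3 1 5 4.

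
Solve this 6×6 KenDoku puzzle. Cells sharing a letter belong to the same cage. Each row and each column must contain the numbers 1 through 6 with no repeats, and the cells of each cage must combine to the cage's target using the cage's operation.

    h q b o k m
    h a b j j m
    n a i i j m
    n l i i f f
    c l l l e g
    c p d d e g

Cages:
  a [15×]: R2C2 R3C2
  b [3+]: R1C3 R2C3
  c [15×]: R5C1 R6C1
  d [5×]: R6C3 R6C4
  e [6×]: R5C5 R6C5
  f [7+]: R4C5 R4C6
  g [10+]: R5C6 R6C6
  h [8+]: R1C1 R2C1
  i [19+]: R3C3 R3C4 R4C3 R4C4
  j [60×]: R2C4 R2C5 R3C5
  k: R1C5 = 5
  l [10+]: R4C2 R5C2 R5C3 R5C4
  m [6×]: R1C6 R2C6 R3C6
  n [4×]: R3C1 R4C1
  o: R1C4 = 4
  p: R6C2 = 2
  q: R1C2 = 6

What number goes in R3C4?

6

Q is a freebie; hence R1C2 = 6.
Cage o is a single given cell, which forces R1C4 = 4.
K is a freebie, so R1C5 = 5.
Cage p is given, so R6C2 = 2.
The 3 cells of cage j must have product 60, leaving R2C4 = 5.
5 is placed in column 4, so R6C4 = 1.
The two cells of cage h must have sum 8; hence R1C1 = 2.
2 is placed in row 1, so R1C3 = 1.
1 is placed in row 1, so R1C6 = 3.
Row 2 already has 5, which forces R2C1 = 6.
Row 2 already has 5; hence R2C2 = 3.
Column 3 already has 1, so R2C3 = 2.
Row 2 already has 2, leaving R2C5 = 4.
Row 2 already has 2, leaving R2C6 = 1.
Cage a's pair has product 15, leaving R3C2 = 5.
Column 6 already has 1, which forces R3C6 = 2.
1 is placed in row 6, leaving R6C3 = 5.
The 3 cells of cage j must have product 60, leaving R3C5 = 3.
Cage c needs two cells with product 15; hence R5C1 = 5.
The 4 cells of cage l must have sum 10, leaving R5C3 = 3.
The 4 cells of cage l must have sum 10, leaving R5C4 = 2.
2 is placed in row 5, so R5C5 = 1.
Row 6 now contains 5, so R6C1 = 3.
Column 5 already has 3, which forces R6C5 = 6.
6 is placed in row 6, leaving R6C6 = 4.
Cage i has sum 19, which forces R3C3 = 4.
Row 3 already has 3; hence R3C4 = 6.
Cage l has sum 10; hence R4C2 = 1.
Cage i has sum 19; hence R4C3 = 6.
The 4 cells of cage i must have sum 19, leaving R4C4 = 3.
Column 5 now contains 1, leaving R4C5 = 2.
The two cells of cage f must have sum 7, which forces R4C6 = 5.
Row 5 already has 1, so R5C2 = 4.
Column 6 now contains 4, which forces R5C6 = 6.
4 is placed in row 3, leaving R3C1 = 1.
1 is placed in row 4; hence R4C1 = 4.
The full grid is 2 6 1 4 5 3 / 6 3 2 5 4 1 / 1 5 4 6 3 2 / 4 1 6 3 2 5 / 5 4 3 2 1 6 / 3 2 5 1 6 4.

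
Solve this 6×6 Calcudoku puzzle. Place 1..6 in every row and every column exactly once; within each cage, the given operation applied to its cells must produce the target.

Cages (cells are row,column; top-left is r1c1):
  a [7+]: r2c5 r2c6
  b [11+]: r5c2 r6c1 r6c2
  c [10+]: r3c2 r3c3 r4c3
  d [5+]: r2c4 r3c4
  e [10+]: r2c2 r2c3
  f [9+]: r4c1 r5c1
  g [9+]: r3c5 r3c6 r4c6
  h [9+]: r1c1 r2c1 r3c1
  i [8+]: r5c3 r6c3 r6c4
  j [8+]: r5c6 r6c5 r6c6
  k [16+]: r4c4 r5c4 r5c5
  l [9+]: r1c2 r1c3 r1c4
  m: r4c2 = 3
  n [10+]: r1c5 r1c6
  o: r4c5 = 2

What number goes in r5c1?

5

Cage m is given, which forces r4c2 = 3.
Cage o is a single given cell, so r4c5 = 2.
The two cells of cage a must have sum 7, so r2c5 = 5.
Cage a's pair has sum 7; hence r2c6 = 2.
5 is placed in column 5, leaving r5c5 = 6.
Column 5 already has 6, which forces r1c5 = 4.
Cage n needs two cells with sum 10, so r1c6 = 6.
The 3 cells of cage k must have sum 16, so r4c4 = 6.
Row 5 now contains 6, so r5c4 = 4.
Cage d's pair has sum 5, leaving r2c4 = 3.
Column 4 now contains 4, so r3c4 = 2.
Cage f's pair has sum 9, leaving r4c1 = 4.
Cage f needs two cells with sum 9, leaving r5c1 = 5.
The 3 cells of cage j must have sum 8, so r6c6 = 4.
Cage h has sum 9; hence r1c1 = 2.
The 3 cells of cage l must have sum 9, leaving r1c3 = 3.
3 is placed in row 2, which forces r2c1 = 1.
Cage h needs sum 9; hence r3c1 = 6.
The 3 cells of cage b must have sum 11, which forces r5c2 = 2.
Row 5 now contains 2, leaving r5c3 = 1.
Row 5 now contains 1; hence r5c6 = 3.
Cage b has sum 11, which forces r6c1 = 3.
The 3 cells of cage b must have sum 11, so r6c2 = 6.
3 is placed in row 6; hence r6c5 = 1.
Column 2 now contains 6; hence r2c2 = 4.
The two cells of cage e must have sum 10, leaving r2c3 = 6.
Cage c needs sum 10; hence r3c2 = 1.
Cage c needs sum 10, which forces r3c3 = 4.
Column 5 already has 1, which forces r3c5 = 3.
1 is placed in row 3; hence r3c6 = 5.
1 is placed in column 3, so r4c3 = 5.
5 is placed in column 6, which forces r4c6 = 1.
Cage i needs sum 8; hence r6c3 = 2.
Row 6 now contains 1; hence r6c4 = 5.
1 is placed in column 2; hence r1c2 = 5.
5 is placed in column 4, leaving r1c4 = 1.
Filled in: 2 5 3 1 4 6 / 1 4 6 3 5 2 / 6 1 4 2 3 5 / 4 3 5 6 2 1 / 5 2 1 4 6 3 / 3 6 2 5 1 4.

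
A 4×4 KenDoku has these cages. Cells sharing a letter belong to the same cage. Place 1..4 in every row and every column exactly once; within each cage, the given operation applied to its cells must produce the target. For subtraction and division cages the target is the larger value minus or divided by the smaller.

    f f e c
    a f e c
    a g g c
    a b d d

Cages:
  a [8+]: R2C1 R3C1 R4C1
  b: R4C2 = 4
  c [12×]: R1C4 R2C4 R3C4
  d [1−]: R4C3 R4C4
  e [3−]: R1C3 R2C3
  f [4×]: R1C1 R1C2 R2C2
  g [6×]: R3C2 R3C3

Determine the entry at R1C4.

B is a freebie; hence R4C2 = 4.
The 3 cells of cage f must have product 4, so R1C1 = 2.
Column 2 now contains 4, leaving R1C2 = 1.
1 is placed in row 1, which forces R1C3 = 4.
Row 1 already has 4, so R1C4 = 3.
The 3 cells of cage f must have product 4; hence R2C2 = 2.
Column 3 already has 4; hence R2C3 = 1.
1 is placed in row 2, which forces R2C4 = 4.
Column 2 now contains 2; hence R3C2 = 3.
Row 3 now contains 3, which forces R3C3 = 2.
4 is placed in column 4, which forces R3C4 = 1.
Column 3 now contains 2, which forces R4C3 = 3.
1 is placed in column 4, so R4C4 = 2.
4 is placed in row 2, leaving R2C1 = 3.
Row 3 now contains 1, so R3C1 = 4.
3 is placed in row 4; hence R4C1 = 1.
The full grid is 2 1 4 3 / 3 2 1 4 / 4 3 2 1 / 1 4 3 2.

3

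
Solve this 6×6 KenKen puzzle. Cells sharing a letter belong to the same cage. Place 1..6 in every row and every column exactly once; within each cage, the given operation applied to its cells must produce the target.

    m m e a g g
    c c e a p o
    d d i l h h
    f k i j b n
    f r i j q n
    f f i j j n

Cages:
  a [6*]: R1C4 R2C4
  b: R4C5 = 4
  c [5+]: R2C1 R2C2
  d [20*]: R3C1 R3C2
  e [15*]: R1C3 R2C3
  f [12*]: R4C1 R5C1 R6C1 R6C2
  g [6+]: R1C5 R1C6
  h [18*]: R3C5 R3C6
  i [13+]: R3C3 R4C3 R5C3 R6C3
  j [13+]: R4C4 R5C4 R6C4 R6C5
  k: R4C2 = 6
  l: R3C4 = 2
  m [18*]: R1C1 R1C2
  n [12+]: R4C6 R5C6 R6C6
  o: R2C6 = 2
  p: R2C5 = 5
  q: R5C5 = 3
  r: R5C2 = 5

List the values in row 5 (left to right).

Cage p is a single given cell; hence R2C5 = 5.
Cage o is a single given cell, leaving R2C6 = 2.
Cage l is a single given cell, which forces R3C4 = 2.
Cage k is a single given cell, so R4C2 = 6.
B is a freebie; hence R4C5 = 4.
Cage r is a single given cell; hence R5C2 = 5.
Cage q is given; hence R5C5 = 3.
Cage m's pair has product 18; hence R1C1 = 6.
6 is placed in column 2; hence R1C2 = 3.
The two cells of cage e must have product 15, which forces R1C3 = 5.
6 is placed in row 1, which forces R1C4 = 1.
Row 1 now contains 1; hence R1C5 = 2.
5 is placed in row 1, which forces R1C6 = 4.
5 is placed in row 2; hence R2C3 = 3.
Column 4 already has 1; hence R2C4 = 6.
Cage d's pair has product 20, so R3C1 = 5.
Column 2 already has 5, which forces R3C2 = 4.
Column 5 already has 3, so R3C5 = 6.
Cage h's pair has product 18, so R3C6 = 3.
Column 4 already has 6, so R5C4 = 4.
Column 5 already has 2; hence R6C5 = 1.
Cage c needs two cells with sum 5; hence R2C1 = 4.
4 is placed in column 2, so R2C2 = 1.
Row 3 already has 6, so R3C3 = 1.
Cage i has sum 13; hence R4C3 = 2.
The 4 cells of cage i must have sum 13; hence R5C3 = 6.
Row 5 already has 6; hence R5C6 = 1.
Cage f has product 12; hence R6C1 = 3.
Row 6 now contains 1; hence R6C2 = 2.
Cage i has sum 13, leaving R6C3 = 4.
Row 6 now contains 3, which forces R6C4 = 5.
Row 6 already has 5; hence R6C6 = 6.
Row 4 now contains 2, leaving R4C1 = 1.
Column 4 now contains 5; hence R4C4 = 3.
Column 6 already has 1; hence R4C6 = 5.
1 is placed in row 5; hence R5C1 = 2.
Completed grid: 6 3 5 1 2 4 / 4 1 3 6 5 2 / 5 4 1 2 6 3 / 1 6 2 3 4 5 / 2 5 6 4 3 1 / 3 2 4 5 1 6.

2 5 6 4 3 1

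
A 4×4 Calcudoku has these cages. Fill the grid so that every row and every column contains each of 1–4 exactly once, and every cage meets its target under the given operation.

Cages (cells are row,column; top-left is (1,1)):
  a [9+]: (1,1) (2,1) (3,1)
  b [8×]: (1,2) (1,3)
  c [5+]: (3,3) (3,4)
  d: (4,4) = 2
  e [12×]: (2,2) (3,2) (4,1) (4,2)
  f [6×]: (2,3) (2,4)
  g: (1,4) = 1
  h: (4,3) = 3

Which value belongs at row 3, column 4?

4

Cage g is a single given cell, leaving (1,4) = 1.
H is a freebie; hence (4,3) = 3.
D is a freebie, which forces (4,4) = 2.
Column 3 already has 3, leaving (2,3) = 2.
Column 4 already has 2, which forces (2,4) = 3.
Column 3 already has 2; hence (3,3) = 1.
3 is placed in column 4, so (3,4) = 4.
2 is placed in row 4, leaving (4,1) = 1.
The 4 cells of cage e must have product 12; hence (4,2) = 4.
Column 2 already has 4, leaving (1,2) = 2.
Column 3 already has 2; hence (1,3) = 4.
Row 2 already has 3, which forces (2,1) = 4.
Row 2 already has 3; hence (2,2) = 1.
Row 3 now contains 1, which forces (3,2) = 3.
Row 1 now contains 2, which forces (1,1) = 3.
3 is placed in row 3, so (3,1) = 2.
Completed grid: 3 2 4 1 / 4 1 2 3 / 2 3 1 4 / 1 4 3 2.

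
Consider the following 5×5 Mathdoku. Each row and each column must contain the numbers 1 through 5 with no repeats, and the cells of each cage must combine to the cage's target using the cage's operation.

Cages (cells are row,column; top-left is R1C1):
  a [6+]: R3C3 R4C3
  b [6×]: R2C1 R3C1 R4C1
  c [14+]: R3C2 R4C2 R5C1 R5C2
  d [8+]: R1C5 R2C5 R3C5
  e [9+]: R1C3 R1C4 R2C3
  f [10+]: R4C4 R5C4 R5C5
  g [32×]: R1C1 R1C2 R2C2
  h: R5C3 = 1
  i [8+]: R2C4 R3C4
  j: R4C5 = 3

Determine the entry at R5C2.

3

The 3 cells of cage g must have product 32, so R1C1 = 4.
Cage g needs product 32; hence R1C2 = 2.
Cage g needs product 32, which forces R2C2 = 4.
Cage j is a single given cell, so R4C5 = 3.
Cage h is a single given cell, leaving R5C3 = 1.
The 3 cells of cage e must have sum 9, so R1C4 = 1.
1 is placed in row 1, leaving R1C5 = 5.
The 4 cells of cage c must have sum 14, which forces R5C1 = 5.
The 4 cells of cage c must have sum 14, which forces R5C2 = 3.
5 is placed in row 1, leaving R1C3 = 3.
Cage e has sum 9; hence R2C3 = 5.
Row 2 now contains 5, which forces R2C4 = 3.
3 is placed in column 4, which forces R3C4 = 5.
Cage f has sum 10; hence R4C4 = 4.
The 3 cells of cage f must have sum 10; hence R5C4 = 2.
The 3 cells of cage f must have sum 10, leaving R5C5 = 4.
Cage b needs product 6, so R3C1 = 3.
Row 3 now contains 5, so R3C2 = 1.
The two cells of cage a must have sum 6; hence R3C3 = 4.
1 is placed in row 3, which forces R3C5 = 2.
Cage c needs sum 14, which forces R4C2 = 5.
Row 4 now contains 4; hence R4C3 = 2.
Cage b needs product 6, so R2C1 = 2.
2 is placed in column 5, leaving R2C5 = 1.
Row 4 now contains 2, which forces R4C1 = 1.
The full grid is 4 2 3 1 5 / 2 4 5 3 1 / 3 1 4 5 2 / 1 5 2 4 3 / 5 3 1 2 4.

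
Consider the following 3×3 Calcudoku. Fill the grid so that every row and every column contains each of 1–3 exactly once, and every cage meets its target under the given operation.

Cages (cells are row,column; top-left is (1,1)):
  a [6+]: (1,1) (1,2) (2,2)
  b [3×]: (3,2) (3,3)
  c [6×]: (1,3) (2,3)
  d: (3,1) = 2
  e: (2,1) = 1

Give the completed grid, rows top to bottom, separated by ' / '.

Cage e is a single given cell, so (2,1) = 1.
D is a freebie, so (3,1) = 2.
Column 1 now contains 2, leaving (1,1) = 3.
Cage a has sum 6, which forces (1,2) = 1.
3 is placed in row 1, so (1,3) = 2.
Cage a needs sum 6, so (2,2) = 2.
Column 3 now contains 2, which forces (2,3) = 3.
Column 2 now contains 1, so (3,2) = 3.
Column 3 already has 3, which forces (3,3) = 1.

3 1 2 / 1 2 3 / 2 3 1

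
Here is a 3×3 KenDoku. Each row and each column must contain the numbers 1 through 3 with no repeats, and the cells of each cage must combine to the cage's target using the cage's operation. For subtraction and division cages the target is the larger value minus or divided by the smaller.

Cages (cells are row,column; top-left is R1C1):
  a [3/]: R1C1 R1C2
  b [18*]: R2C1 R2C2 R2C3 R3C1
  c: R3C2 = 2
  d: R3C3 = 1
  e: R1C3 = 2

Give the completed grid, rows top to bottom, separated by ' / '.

Cage e is given, which forces R1C3 = 2.
Cage b has product 18; hence R3C1 = 3.
Cage c is a single given cell, so R3C2 = 2.
Cage d is a single given cell, leaving R3C3 = 1.
Column 1 now contains 3, which forces R1C1 = 1.
Cage a needs two cells with quotient 3, so R1C2 = 3.
Cage b needs product 18, so R2C1 = 2.
Cage b has product 18, which forces R2C2 = 1.
Column 3 now contains 1, which forces R2C3 = 3.

1 3 2 / 2 1 3 / 3 2 1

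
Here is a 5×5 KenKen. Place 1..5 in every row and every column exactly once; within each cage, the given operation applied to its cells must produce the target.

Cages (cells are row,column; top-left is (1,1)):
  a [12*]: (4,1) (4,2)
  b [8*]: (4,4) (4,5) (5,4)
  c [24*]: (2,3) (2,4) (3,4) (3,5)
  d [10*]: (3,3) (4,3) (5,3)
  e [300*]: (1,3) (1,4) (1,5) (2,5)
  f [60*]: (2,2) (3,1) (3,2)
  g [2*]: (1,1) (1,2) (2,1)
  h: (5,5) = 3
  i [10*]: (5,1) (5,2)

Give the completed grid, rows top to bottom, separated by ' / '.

Cage g has product 2, so (1,1) = 2.
Cage g needs product 2, so (1,2) = 1.
Cage g needs product 2, so (2,1) = 1.
Cage e needs product 300, so (2,5) = 5.
Column 1 now contains 2; hence (5,1) = 5.
Row 5 already has 5; hence (5,2) = 2.
Row 5 now contains 2, which forces (5,3) = 1.
Row 5 now contains 1, leaving (5,4) = 4.
H is a freebie; hence (5,5) = 3.
Column 5 now contains 3, which forces (1,5) = 4.
Cage f needs product 60; hence (3,2) = 5.
Row 3 already has 5, so (3,3) = 2.
Row 3 now contains 2, which forces (3,5) = 1.
2 is placed in column 3, leaving (4,3) = 5.
Column 5 already has 1, so (4,5) = 2.
5 is placed in column 3, leaving (1,3) = 3.
Cage e needs product 300, so (1,4) = 5.
Cage c needs product 24, so (2,3) = 4.
Cage c has product 24; hence (2,4) = 2.
Row 3 already has 1, leaving (3,4) = 3.
2 is placed in row 4, which forces (4,4) = 1.
4 is placed in row 2, so (2,2) = 3.
3 is placed in row 3; hence (3,1) = 4.
4 is placed in column 1, leaving (4,1) = 3.
Column 2 already has 3, so (4,2) = 4.

2 1 3 5 4 / 1 3 4 2 5 / 4 5 2 3 1 / 3 4 5 1 2 / 5 2 1 4 3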